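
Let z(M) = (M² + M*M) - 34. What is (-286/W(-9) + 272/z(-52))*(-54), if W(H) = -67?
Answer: -41990076/180029 ≈ -233.24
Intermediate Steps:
z(M) = -34 + 2*M² (z(M) = (M² + M²) - 34 = 2*M² - 34 = -34 + 2*M²)
(-286/W(-9) + 272/z(-52))*(-54) = (-286/(-67) + 272/(-34 + 2*(-52)²))*(-54) = (-286*(-1/67) + 272/(-34 + 2*2704))*(-54) = (286/67 + 272/(-34 + 5408))*(-54) = (286/67 + 272/5374)*(-54) = (286/67 + 272*(1/5374))*(-54) = (286/67 + 136/2687)*(-54) = (777594/180029)*(-54) = -41990076/180029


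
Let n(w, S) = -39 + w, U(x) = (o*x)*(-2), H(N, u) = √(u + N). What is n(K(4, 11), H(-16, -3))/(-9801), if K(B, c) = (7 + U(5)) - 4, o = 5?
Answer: 86/9801 ≈ 0.0087746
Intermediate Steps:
H(N, u) = √(N + u)
U(x) = -10*x (U(x) = (5*x)*(-2) = -10*x)
K(B, c) = -47 (K(B, c) = (7 - 10*5) - 4 = (7 - 50) - 4 = -43 - 4 = -47)
n(K(4, 11), H(-16, -3))/(-9801) = (-39 - 47)/(-9801) = -86*(-1/9801) = 86/9801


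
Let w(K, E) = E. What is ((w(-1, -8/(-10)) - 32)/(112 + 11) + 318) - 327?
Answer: -1897/205 ≈ -9.2537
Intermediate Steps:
((w(-1, -8/(-10)) - 32)/(112 + 11) + 318) - 327 = ((-8/(-10) - 32)/(112 + 11) + 318) - 327 = ((-8*(-1/10) - 32)/123 + 318) - 327 = ((4/5 - 32)*(1/123) + 318) - 327 = (-156/5*1/123 + 318) - 327 = (-52/205 + 318) - 327 = 65138/205 - 327 = -1897/205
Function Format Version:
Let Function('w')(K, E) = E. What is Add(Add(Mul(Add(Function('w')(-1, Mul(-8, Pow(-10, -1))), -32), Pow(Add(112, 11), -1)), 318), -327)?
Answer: Rational(-1897, 205) ≈ -9.2537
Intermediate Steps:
Add(Add(Mul(Add(Function('w')(-1, Mul(-8, Pow(-10, -1))), -32), Pow(Add(112, 11), -1)), 318), -327) = Add(Add(Mul(Add(Mul(-8, Pow(-10, -1)), -32), Pow(Add(112, 11), -1)), 318), -327) = Add(Add(Mul(Add(Mul(-8, Rational(-1, 10)), -32), Pow(123, -1)), 318), -327) = Add(Add(Mul(Add(Rational(4, 5), -32), Rational(1, 123)), 318), -327) = Add(Add(Mul(Rational(-156, 5), Rational(1, 123)), 318), -327) = Add(Add(Rational(-52, 205), 318), -327) = Add(Rational(65138, 205), -327) = Rational(-1897, 205)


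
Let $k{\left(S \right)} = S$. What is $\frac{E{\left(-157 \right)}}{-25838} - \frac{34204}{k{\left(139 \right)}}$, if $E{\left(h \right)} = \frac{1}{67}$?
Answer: $- \frac{59212117923}{240629294} \approx -246.07$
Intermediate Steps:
$E{\left(h \right)} = \frac{1}{67}$
$\frac{E{\left(-157 \right)}}{-25838} - \frac{34204}{k{\left(139 \right)}} = \frac{1}{67 \left(-25838\right)} - \frac{34204}{139} = \frac{1}{67} \left(- \frac{1}{25838}\right) - \frac{34204}{139} = - \frac{1}{1731146} - \frac{34204}{139} = - \frac{59212117923}{240629294}$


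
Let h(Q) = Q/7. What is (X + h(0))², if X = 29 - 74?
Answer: 2025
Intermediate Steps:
h(Q) = Q/7 (h(Q) = Q*(⅐) = Q/7)
X = -45
(X + h(0))² = (-45 + (⅐)*0)² = (-45 + 0)² = (-45)² = 2025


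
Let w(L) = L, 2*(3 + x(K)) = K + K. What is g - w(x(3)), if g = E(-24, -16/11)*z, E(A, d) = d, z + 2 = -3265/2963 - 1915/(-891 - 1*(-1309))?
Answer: 76127864/6811937 ≈ 11.176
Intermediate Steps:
x(K) = -3 + K (x(K) = -3 + (K + K)/2 = -3 + (2*K)/2 = -3 + K)
z = -9515983/1238534 (z = -2 + (-3265/2963 - 1915/(-891 - 1*(-1309))) = -2 + (-3265*1/2963 - 1915/(-891 + 1309)) = -2 + (-3265/2963 - 1915/418) = -2 - 7038915/1238534 = -9515983/1238534 ≈ -7.6833)
g = 76127864/6811937 (g = -16/11*(-9515983/1238534) = 76127864/6811937 ≈ 11.176)
g - w(x(3)) = 76127864/6811937 - (-3 + 3) = 76127864/6811937 - 1*0 = 76127864/6811937 + 0 = 76127864/6811937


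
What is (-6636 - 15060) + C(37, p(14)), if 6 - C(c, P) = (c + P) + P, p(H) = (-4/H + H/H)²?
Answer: -1064673/49 ≈ -21728.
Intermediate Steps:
p(H) = (1 - 4/H)² (p(H) = (-4/H + 1)² = (1 - 4/H)²)
C(c, P) = 6 - c - 2*P (C(c, P) = 6 - ((c + P) + P) = 6 - ((P + c) + P) = 6 - (c + 2*P) = 6 + (-c - 2*P) = 6 - c - 2*P)
(-6636 - 15060) + C(37, p(14)) = (-6636 - 15060) + (6 - 1*37 - 2*(-4 + 14)²/14²) = -21696 + (6 - 37 - 10²/98) = -21696 + (6 - 37 - 100/98) = -21696 + (6 - 37 - 2*25/49) = -21696 + (6 - 37 - 50/49) = -21696 - 1569/49 = -1064673/49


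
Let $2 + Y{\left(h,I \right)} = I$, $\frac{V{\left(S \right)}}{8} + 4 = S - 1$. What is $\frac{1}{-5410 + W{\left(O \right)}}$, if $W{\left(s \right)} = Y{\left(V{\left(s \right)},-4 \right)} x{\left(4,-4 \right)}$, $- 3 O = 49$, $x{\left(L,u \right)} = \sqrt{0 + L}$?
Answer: $- \frac{1}{5422} \approx -0.00018443$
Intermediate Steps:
$x{\left(L,u \right)} = \sqrt{L}$
$O = - \frac{49}{3}$ ($O = \left(- \frac{1}{3}\right) 49 = - \frac{49}{3} \approx -16.333$)
$V{\left(S \right)} = -40 + 8 S$ ($V{\left(S \right)} = -32 + 8 \left(S - 1\right) = -32 + 8 \left(-1 + S\right) = -32 + \left(-8 + 8 S\right) = -40 + 8 S$)
$Y{\left(h,I \right)} = -2 + I$
$W{\left(s \right)} = -12$ ($W{\left(s \right)} = \left(-2 - 4\right) \sqrt{4} = \left(-6\right) 2 = -12$)
$\frac{1}{-5410 + W{\left(O \right)}} = \frac{1}{-5410 - 12} = \frac{1}{-5422} = - \frac{1}{5422}$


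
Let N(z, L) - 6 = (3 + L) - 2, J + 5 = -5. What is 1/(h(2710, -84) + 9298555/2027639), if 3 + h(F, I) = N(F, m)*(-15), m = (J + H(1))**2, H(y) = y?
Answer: -2027639/2673267842 ≈ -0.00075849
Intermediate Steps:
J = -10 (J = -5 - 5 = -10)
m = 81 (m = (-10 + 1)**2 = (-9)**2 = 81)
N(z, L) = 7 + L (N(z, L) = 6 + ((3 + L) - 2) = 6 + (1 + L) = 7 + L)
h(F, I) = -1323 (h(F, I) = -3 + (7 + 81)*(-15) = -3 + 88*(-15) = -3 - 1320 = -1323)
1/(h(2710, -84) + 9298555/2027639) = 1/(-1323 + 9298555/2027639) = 1/(-2673267842/2027639) = -2027639/2673267842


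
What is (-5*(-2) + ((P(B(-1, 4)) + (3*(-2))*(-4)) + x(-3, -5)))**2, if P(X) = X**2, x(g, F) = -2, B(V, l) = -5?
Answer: 3249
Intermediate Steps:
(-5*(-2) + ((P(B(-1, 4)) + (3*(-2))*(-4)) + x(-3, -5)))**2 = (-5*(-2) + (((-5)**2 + (3*(-2))*(-4)) - 2))**2 = (10 + ((25 - 6*(-4)) - 2))**2 = (10 + ((25 + 24) - 2))**2 = (10 + (49 - 2))**2 = (10 + 47)**2 = 57**2 = 3249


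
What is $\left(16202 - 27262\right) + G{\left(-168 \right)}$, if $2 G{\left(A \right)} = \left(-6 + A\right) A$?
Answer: $3556$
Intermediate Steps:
$G{\left(A \right)} = \frac{A \left(-6 + A\right)}{2}$ ($G{\left(A \right)} = \frac{\left(-6 + A\right) A}{2} = \frac{A \left(-6 + A\right)}{2}$)
$\left(16202 - 27262\right) + G{\left(-168 \right)} = \left(16202 - 27262\right) + \frac{1}{2} \left(-168\right) \left(-6 - 168\right) = -11060 + \frac{1}{2} \left(-168\right) \left(-174\right) = -11060 + 14616 = 3556$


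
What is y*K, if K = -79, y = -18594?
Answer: 1468926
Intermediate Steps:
y*K = -18594*(-79) = 1468926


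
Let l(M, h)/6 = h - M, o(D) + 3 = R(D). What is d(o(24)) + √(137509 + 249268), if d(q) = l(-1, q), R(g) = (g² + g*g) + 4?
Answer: 6924 + √386777 ≈ 7545.9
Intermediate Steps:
R(g) = 4 + 2*g² (R(g) = (g² + g²) + 4 = 2*g² + 4 = 4 + 2*g²)
o(D) = 1 + 2*D² (o(D) = -3 + (4 + 2*D²) = 1 + 2*D²)
l(M, h) = -6*M + 6*h (l(M, h) = 6*(h - M) = -6*M + 6*h)
d(q) = 6 + 6*q (d(q) = -6*(-1) + 6*q = 6 + 6*q)
d(o(24)) + √(137509 + 249268) = (6 + 6*(1 + 2*24²)) + √(137509 + 249268) = (6 + 6*(1 + 2*576)) + √386777 = (6 + 6*(1 + 1152)) + √386777 = (6 + 6*1153) + √386777 = (6 + 6918) + √386777 = 6924 + √386777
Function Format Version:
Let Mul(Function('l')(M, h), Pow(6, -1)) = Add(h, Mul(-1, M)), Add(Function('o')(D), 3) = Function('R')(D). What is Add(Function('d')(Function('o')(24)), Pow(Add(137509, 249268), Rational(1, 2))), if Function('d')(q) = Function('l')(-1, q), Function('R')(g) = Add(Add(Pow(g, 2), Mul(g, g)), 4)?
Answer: Add(6924, Pow(386777, Rational(1, 2))) ≈ 7545.9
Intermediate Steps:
Function('R')(g) = Add(4, Mul(2, Pow(g, 2))) (Function('R')(g) = Add(Add(Pow(g, 2), Pow(g, 2)), 4) = Add(Mul(2, Pow(g, 2)), 4) = Add(4, Mul(2, Pow(g, 2))))
Function('o')(D) = Add(1, Mul(2, Pow(D, 2))) (Function('o')(D) = Add(-3, Add(4, Mul(2, Pow(D, 2)))) = Add(1, Mul(2, Pow(D, 2))))
Function('l')(M, h) = Add(Mul(-6, M), Mul(6, h)) (Function('l')(M, h) = Mul(6, Add(h, Mul(-1, M))) = Add(Mul(-6, M), Mul(6, h)))
Function('d')(q) = Add(6, Mul(6, q)) (Function('d')(q) = Add(Mul(-6, -1), Mul(6, q)) = Add(6, Mul(6, q)))
Add(Function('d')(Function('o')(24)), Pow(Add(137509, 249268), Rational(1, 2))) = Add(Add(6, Mul(6, Add(1, Mul(2, Pow(24, 2))))), Pow(Add(137509, 249268), Rational(1, 2))) = Add(Add(6, Mul(6, Add(1, Mul(2, 576)))), Pow(386777, Rational(1, 2))) = Add(Add(6, Mul(6, Add(1, 1152))), Pow(386777, Rational(1, 2))) = Add(Add(6, Mul(6, 1153)), Pow(386777, Rational(1, 2))) = Add(Add(6, 6918), Pow(386777, Rational(1, 2))) = Add(6924, Pow(386777, Rational(1, 2)))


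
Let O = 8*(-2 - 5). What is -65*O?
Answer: 3640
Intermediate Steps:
O = -56 (O = 8*(-7) = -56)
-65*O = -65*(-56) = 3640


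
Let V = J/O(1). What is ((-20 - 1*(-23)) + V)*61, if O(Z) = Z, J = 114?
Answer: 7137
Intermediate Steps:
V = 114 (V = 114/1 = 114*1 = 114)
((-20 - 1*(-23)) + V)*61 = ((-20 - 1*(-23)) + 114)*61 = ((-20 + 23) + 114)*61 = (3 + 114)*61 = 117*61 = 7137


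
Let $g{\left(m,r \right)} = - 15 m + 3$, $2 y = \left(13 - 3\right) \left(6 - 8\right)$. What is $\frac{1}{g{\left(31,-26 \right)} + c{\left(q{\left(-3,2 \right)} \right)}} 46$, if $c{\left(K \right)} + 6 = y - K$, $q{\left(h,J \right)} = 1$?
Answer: $- \frac{46}{479} \approx -0.096033$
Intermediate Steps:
$y = -10$ ($y = \frac{\left(13 - 3\right) \left(6 - 8\right)}{2} = \frac{10 \left(-2\right)}{2} = \frac{1}{2} \left(-20\right) = -10$)
$g{\left(m,r \right)} = 3 - 15 m$
$c{\left(K \right)} = -16 - K$ ($c{\left(K \right)} = -6 - \left(10 + K\right) = -16 - K$)
$\frac{1}{g{\left(31,-26 \right)} + c{\left(q{\left(-3,2 \right)} \right)}} 46 = \frac{1}{\left(3 - 465\right) - 17} \cdot 46 = \frac{1}{-462 - 17} \cdot 46 = \frac{1}{-479} \cdot 46 = \left(- \frac{1}{479}\right) 46 = - \frac{46}{479}$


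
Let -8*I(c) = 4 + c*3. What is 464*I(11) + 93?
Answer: -2053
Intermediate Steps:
I(c) = -½ - 3*c/8 (I(c) = -(4 + c*3)/8 = -(4 + 3*c)/8 = -½ - 3*c/8)
464*I(11) + 93 = 464*(-½ - 3/8*11) + 93 = 464*(-½ - 33/8) + 93 = 464*(-37/8) + 93 = -2146 + 93 = -2053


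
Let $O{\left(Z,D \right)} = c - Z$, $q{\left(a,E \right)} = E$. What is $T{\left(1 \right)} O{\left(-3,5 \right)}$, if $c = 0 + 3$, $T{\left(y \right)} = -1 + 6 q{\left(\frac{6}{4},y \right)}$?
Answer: $30$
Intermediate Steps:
$T{\left(y \right)} = -1 + 6 y$
$c = 3$
$O{\left(Z,D \right)} = 3 - Z$
$T{\left(1 \right)} O{\left(-3,5 \right)} = \left(-1 + 6 \cdot 1\right) \left(3 - -3\right) = \left(-1 + 6\right) \left(3 + 3\right) = 5 \cdot 6 = 30$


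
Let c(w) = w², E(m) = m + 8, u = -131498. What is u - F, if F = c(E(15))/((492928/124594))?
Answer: -32442478185/246464 ≈ -1.3163e+5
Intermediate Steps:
E(m) = 8 + m
F = 32955113/246464 (F = (8 + 15)²/((492928/124594)) = 23²/((492928*(1/124594))) = 529/(246464/62297) = 529*(62297/246464) = 32955113/246464 ≈ 133.71)
u - F = -131498 - 1*32955113/246464 = -131498 - 32955113/246464 = -32442478185/246464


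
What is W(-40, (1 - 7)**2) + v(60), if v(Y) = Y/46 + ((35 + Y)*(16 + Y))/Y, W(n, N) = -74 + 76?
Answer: 8531/69 ≈ 123.64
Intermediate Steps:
W(n, N) = 2
v(Y) = Y/46 + (16 + Y)*(35 + Y)/Y (v(Y) = Y*(1/46) + ((16 + Y)*(35 + Y))/Y = Y/46 + (16 + Y)*(35 + Y)/Y)
W(-40, (1 - 7)**2) + v(60) = 2 + (51 + 560/60 + (47/46)*60) = 2 + (51 + 560*(1/60) + 1410/23) = 2 + (51 + 28/3 + 1410/23) = 2 + 8393/69 = 8531/69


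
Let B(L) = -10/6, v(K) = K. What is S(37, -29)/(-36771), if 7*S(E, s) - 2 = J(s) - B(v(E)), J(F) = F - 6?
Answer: 94/772191 ≈ 0.00012173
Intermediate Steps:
J(F) = -6 + F
B(L) = -5/3 (B(L) = -10*1/6 = -5/3)
S(E, s) = -1/3 + s/7 (S(E, s) = 2/7 + ((-6 + s) - 1*(-5/3))/7 = 2/7 + ((-6 + s) + 5/3)/7 = 2/7 + (-13/3 + s)/7 = 2/7 + (-13/21 + s/7) = -1/3 + s/7)
S(37, -29)/(-36771) = (-1/3 + (1/7)*(-29))/(-36771) = (-1/3 - 29/7)*(-1/36771) = -94/21*(-1/36771) = 94/772191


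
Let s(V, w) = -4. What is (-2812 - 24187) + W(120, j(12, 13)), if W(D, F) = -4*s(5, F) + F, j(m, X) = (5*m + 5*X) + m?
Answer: -26846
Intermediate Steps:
j(m, X) = 5*X + 6*m (j(m, X) = (5*X + 5*m) + m = 5*X + 6*m)
W(D, F) = 16 + F (W(D, F) = -4*(-4) + F = 16 + F)
(-2812 - 24187) + W(120, j(12, 13)) = (-2812 - 24187) + (16 + (5*13 + 6*12)) = -26999 + (16 + (65 + 72)) = -26999 + (16 + 137) = -26999 + 153 = -26846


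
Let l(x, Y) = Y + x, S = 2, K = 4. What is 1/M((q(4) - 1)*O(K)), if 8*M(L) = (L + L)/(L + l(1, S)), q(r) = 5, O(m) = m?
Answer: 19/4 ≈ 4.7500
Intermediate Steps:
M(L) = L/(4*(3 + L)) (M(L) = ((L + L)/(L + (2 + 1)))/8 = ((2*L)/(L + 3))/8 = ((2*L)/(3 + L))/8 = (2*L/(3 + L))/8 = L/(4*(3 + L)))
1/M((q(4) - 1)*O(K)) = 1/(((5 - 1)*4)/(4*(3 + (5 - 1)*4))) = 1/((4*4)/(4*(3 + 4*4))) = 1/((¼)*16/(3 + 16)) = 1/((¼)*16/19) = 1/((¼)*16*(1/19)) = 1/(4/19) = 19/4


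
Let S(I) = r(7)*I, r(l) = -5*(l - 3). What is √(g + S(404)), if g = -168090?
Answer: I*√176170 ≈ 419.73*I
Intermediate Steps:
r(l) = 15 - 5*l (r(l) = -5*(-3 + l) = 15 - 5*l)
S(I) = -20*I (S(I) = (15 - 5*7)*I = (15 - 35)*I = -20*I)
√(g + S(404)) = √(-168090 - 20*404) = √(-168090 - 8080) = √(-176170) = I*√176170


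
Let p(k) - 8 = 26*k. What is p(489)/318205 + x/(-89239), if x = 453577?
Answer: -143195170727/28396295995 ≈ -5.0427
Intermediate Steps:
p(k) = 8 + 26*k
p(489)/318205 + x/(-89239) = (8 + 26*489)/318205 + 453577/(-89239) = (8 + 12714)*(1/318205) + 453577*(-1/89239) = 12722*(1/318205) - 453577/89239 = 12722/318205 - 453577/89239 = -143195170727/28396295995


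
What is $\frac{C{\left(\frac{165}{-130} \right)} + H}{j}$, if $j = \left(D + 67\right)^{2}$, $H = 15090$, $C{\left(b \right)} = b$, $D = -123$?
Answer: $\frac{392307}{81536} \approx 4.8115$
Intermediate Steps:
$j = 3136$ ($j = \left(-123 + 67\right)^{2} = \left(-56\right)^{2} = 3136$)
$\frac{C{\left(\frac{165}{-130} \right)} + H}{j} = \frac{\frac{165}{-130} + 15090}{3136} = \left(165 \left(- \frac{1}{130}\right) + 15090\right) \frac{1}{3136} = \left(- \frac{33}{26} + 15090\right) \frac{1}{3136} = \frac{392307}{26} \cdot \frac{1}{3136} = \frac{392307}{81536}$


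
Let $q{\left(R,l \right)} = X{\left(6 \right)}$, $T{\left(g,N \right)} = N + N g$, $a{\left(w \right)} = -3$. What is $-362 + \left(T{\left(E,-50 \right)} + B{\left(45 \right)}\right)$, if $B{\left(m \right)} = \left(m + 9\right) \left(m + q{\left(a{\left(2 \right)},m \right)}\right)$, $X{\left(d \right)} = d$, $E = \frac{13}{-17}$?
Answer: $\frac{40464}{17} \approx 2380.2$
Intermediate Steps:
$E = - \frac{13}{17}$ ($E = 13 \left(- \frac{1}{17}\right) = - \frac{13}{17} \approx -0.76471$)
$q{\left(R,l \right)} = 6$
$B{\left(m \right)} = \left(6 + m\right) \left(9 + m\right)$ ($B{\left(m \right)} = \left(m + 9\right) \left(m + 6\right) = \left(9 + m\right) \left(6 + m\right) = \left(6 + m\right) \left(9 + m\right)$)
$-362 + \left(T{\left(E,-50 \right)} + B{\left(45 \right)}\right) = -362 + \left(- 50 \left(1 - \frac{13}{17}\right) + \left(54 + 45^{2} + 15 \cdot 45\right)\right) = -362 + \left(\left(-50\right) \frac{4}{17} + \left(54 + 2025 + 675\right)\right) = -362 + \left(- \frac{200}{17} + 2754\right) = -362 + \frac{46618}{17} = \frac{40464}{17}$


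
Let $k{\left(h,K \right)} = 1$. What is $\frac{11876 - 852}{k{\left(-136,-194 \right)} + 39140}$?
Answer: $\frac{11024}{39141} \approx 0.28165$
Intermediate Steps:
$\frac{11876 - 852}{k{\left(-136,-194 \right)} + 39140} = \frac{11876 - 852}{1 + 39140} = \frac{11024}{39141}$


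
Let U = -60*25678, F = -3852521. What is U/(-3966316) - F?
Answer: 3820079305829/991579 ≈ 3.8525e+6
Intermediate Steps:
U = -1540680
U/(-3966316) - F = -1540680/(-3966316) - 1*(-3852521) = -1540680*(-1/3966316) + 3852521 = 385170/991579 + 3852521 = 3820079305829/991579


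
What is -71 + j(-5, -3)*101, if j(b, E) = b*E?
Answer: 1444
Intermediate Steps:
j(b, E) = E*b
-71 + j(-5, -3)*101 = -71 - 3*(-5)*101 = -71 + 15*101 = -71 + 1515 = 1444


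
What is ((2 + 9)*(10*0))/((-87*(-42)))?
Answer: 0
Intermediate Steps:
((2 + 9)*(10*0))/((-87*(-42))) = (11*0)/3654 = 0*(1/3654) = 0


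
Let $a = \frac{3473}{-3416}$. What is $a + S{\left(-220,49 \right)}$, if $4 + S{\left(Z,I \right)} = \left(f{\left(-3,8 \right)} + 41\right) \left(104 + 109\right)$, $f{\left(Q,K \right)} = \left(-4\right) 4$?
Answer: $\frac{18173063}{3416} \approx 5320.0$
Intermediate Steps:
$a = - \frac{3473}{3416}$ ($a = 3473 \left(- \frac{1}{3416}\right) = - \frac{3473}{3416} \approx -1.0167$)
$f{\left(Q,K \right)} = -16$
$S{\left(Z,I \right)} = 5321$ ($S{\left(Z,I \right)} = -4 + \left(-16 + 41\right) \left(104 + 109\right) = -4 + 25 \cdot 213 = -4 + 5325 = 5321$)
$a + S{\left(-220,49 \right)} = - \frac{3473}{3416} + 5321 = \frac{18173063}{3416}$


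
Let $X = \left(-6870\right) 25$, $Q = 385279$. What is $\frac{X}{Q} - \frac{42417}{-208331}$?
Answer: $- \frac{19438469907}{80265559349} \approx -0.24218$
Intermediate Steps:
$X = -171750$
$\frac{X}{Q} - \frac{42417}{-208331} = - \frac{171750}{385279} - \frac{42417}{-208331} = \left(-171750\right) \frac{1}{385279} - - \frac{42417}{208331} = - \frac{171750}{385279} + \frac{42417}{208331} = - \frac{19438469907}{80265559349}$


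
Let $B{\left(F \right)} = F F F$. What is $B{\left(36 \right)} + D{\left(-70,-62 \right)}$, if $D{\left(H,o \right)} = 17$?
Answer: $46673$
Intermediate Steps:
$B{\left(F \right)} = F^{3}$ ($B{\left(F \right)} = F^{2} F = F^{3}$)
$B{\left(36 \right)} + D{\left(-70,-62 \right)} = 36^{3} + 17 = 46656 + 17 = 46673$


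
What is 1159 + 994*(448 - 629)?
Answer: -178755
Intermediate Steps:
1159 + 994*(448 - 629) = 1159 + 994*(-181) = 1159 - 179914 = -178755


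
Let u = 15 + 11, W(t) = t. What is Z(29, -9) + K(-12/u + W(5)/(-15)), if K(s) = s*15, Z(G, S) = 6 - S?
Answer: 40/13 ≈ 3.0769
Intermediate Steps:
u = 26
K(s) = 15*s
Z(29, -9) + K(-12/u + W(5)/(-15)) = (6 - 1*(-9)) + 15*(-12/26 + 5/(-15)) = (6 + 9) + 15*(-12*1/26 + 5*(-1/15)) = 15 + 15*(-6/13 - ⅓) = 15 + 15*(-31/39) = 15 - 155/13 = 40/13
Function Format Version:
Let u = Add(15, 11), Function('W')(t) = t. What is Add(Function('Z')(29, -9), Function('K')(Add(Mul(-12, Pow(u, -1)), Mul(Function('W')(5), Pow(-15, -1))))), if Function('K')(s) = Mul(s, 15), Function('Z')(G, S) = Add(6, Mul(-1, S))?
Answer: Rational(40, 13) ≈ 3.0769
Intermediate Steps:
u = 26
Function('K')(s) = Mul(15, s)
Add(Function('Z')(29, -9), Function('K')(Add(Mul(-12, Pow(u, -1)), Mul(Function('W')(5), Pow(-15, -1))))) = Add(Add(6, Mul(-1, -9)), Mul(15, Add(Mul(-12, Pow(26, -1)), Mul(5, Pow(-15, -1))))) = Add(Add(6, 9), Mul(15, Add(Mul(-12, Rational(1, 26)), Mul(5, Rational(-1, 15))))) = Add(15, Mul(15, Add(Rational(-6, 13), Rational(-1, 3)))) = Add(15, Mul(15, Rational(-31, 39))) = Add(15, Rational(-155, 13)) = Rational(40, 13)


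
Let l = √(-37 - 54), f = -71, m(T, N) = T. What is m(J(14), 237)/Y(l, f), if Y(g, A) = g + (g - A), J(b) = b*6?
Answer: 5964/5405 - 168*I*√91/5405 ≈ 1.1034 - 0.29651*I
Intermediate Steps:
J(b) = 6*b
l = I*√91 (l = √(-91) = I*√91 ≈ 9.5394*I)
Y(g, A) = -A + 2*g
m(J(14), 237)/Y(l, f) = (6*14)/(-1*(-71) + 2*(I*√91)) = 84/(71 + 2*I*√91)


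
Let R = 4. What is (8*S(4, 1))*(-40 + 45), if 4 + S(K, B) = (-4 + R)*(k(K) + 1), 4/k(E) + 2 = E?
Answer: -160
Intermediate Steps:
k(E) = 4/(-2 + E)
S(K, B) = -4 (S(K, B) = -4 + (-4 + 4)*(4/(-2 + K) + 1) = -4 + 0*(1 + 4/(-2 + K)) = -4 + 0 = -4)
(8*S(4, 1))*(-40 + 45) = (8*(-4))*(-40 + 45) = -32*5 = -160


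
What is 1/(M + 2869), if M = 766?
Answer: 1/3635 ≈ 0.00027510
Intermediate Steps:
1/(M + 2869) = 1/(766 + 2869) = 1/3635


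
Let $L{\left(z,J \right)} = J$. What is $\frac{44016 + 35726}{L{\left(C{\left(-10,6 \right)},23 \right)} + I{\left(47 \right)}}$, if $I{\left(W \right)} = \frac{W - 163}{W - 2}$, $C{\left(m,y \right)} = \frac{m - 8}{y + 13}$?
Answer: $\frac{3588390}{919} \approx 3904.7$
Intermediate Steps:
$C{\left(m,y \right)} = \frac{-8 + m}{13 + y}$
$I{\left(W \right)} = \frac{-163 + W}{-2 + W}$
$\frac{44016 + 35726}{L{\left(C{\left(-10,6 \right)},23 \right)} + I{\left(47 \right)}} = \frac{44016 + 35726}{23 + \frac{-163 + 47}{-2 + 47}} = \frac{79742}{23 + \frac{1}{45} \left(-116\right)} = \frac{79742}{23 - \frac{116}{45}} = \frac{79742}{\frac{919}{45}} = 79742 \cdot \frac{45}{919} = \frac{3588390}{919}$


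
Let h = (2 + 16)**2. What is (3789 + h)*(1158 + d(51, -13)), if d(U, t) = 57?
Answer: 4997295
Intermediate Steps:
h = 324 (h = 18**2 = 324)
(3789 + h)*(1158 + d(51, -13)) = (3789 + 324)*(1158 + 57) = 4113*1215 = 4997295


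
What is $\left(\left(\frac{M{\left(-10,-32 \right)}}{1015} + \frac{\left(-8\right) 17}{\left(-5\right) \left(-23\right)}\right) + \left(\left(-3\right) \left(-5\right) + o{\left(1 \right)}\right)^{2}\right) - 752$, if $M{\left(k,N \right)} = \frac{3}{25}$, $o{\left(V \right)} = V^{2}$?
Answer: $- \frac{290168131}{583625} \approx -497.18$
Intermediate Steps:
$M{\left(k,N \right)} = \frac{3}{25}$ ($M{\left(k,N \right)} = 3 \cdot \frac{1}{25} = \frac{3}{25}$)
$\left(\left(\frac{M{\left(-10,-32 \right)}}{1015} + \frac{\left(-8\right) 17}{\left(-5\right) \left(-23\right)}\right) + \left(\left(-3\right) \left(-5\right) + o{\left(1 \right)}\right)^{2}\right) - 752 = \left(\left(\frac{3}{25 \cdot 1015} + \frac{\left(-8\right) 17}{\left(-5\right) \left(-23\right)}\right) + \left(\left(-3\right) \left(-5\right) + 1^{2}\right)^{2}\right) - 752 = \left(\left(\frac{3}{25} \cdot \frac{1}{1015} - \frac{136}{115}\right) + \left(15 + 1\right)^{2}\right) - 752 = \left(\left(\frac{3}{25375} - \frac{136}{115}\right) + 16^{2}\right) - 752 = \left(\left(\frac{3}{25375} - \frac{136}{115}\right) + 256\right) - 752 = \left(- \frac{690131}{583625} + 256\right) - 752 = \frac{148717869}{583625} - 752 = - \frac{290168131}{583625}$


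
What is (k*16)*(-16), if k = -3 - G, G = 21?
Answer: 6144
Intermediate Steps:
k = -24 (k = -3 - 1*21 = -3 - 21 = -24)
(k*16)*(-16) = -24*16*(-16) = -384*(-16) = 6144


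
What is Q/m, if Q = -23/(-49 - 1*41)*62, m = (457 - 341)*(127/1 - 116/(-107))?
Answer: 76291/71540100 ≈ 0.0010664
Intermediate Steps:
m = 1589780/107 (m = 116*(127*1 - 116*(-1/107)) = 116*(127 + 116/107) = 116*(13705/107) = 1589780/107 ≈ 14858.)
Q = 713/45 (Q = -23/(-49 - 41)*62 = -23/(-90)*62 = -23*(-1/90)*62 = (23/90)*62 = 713/45 ≈ 15.844)
Q/m = 713/(45*(1589780/107)) = (713/45)*(107/1589780) = 76291/71540100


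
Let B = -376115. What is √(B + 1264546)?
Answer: √888431 ≈ 942.57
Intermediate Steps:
√(B + 1264546) = √(-376115 + 1264546) = √888431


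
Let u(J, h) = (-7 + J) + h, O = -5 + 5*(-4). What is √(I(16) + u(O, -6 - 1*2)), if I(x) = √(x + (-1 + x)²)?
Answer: √(-40 + √241) ≈ 4.9473*I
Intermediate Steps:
O = -25 (O = -5 - 20 = -25)
u(J, h) = -7 + J + h
√(I(16) + u(O, -6 - 1*2)) = √(√(16 + (-1 + 16)²) + (-7 - 25 + (-6 - 1*2))) = √(√(16 + 15²) + (-7 - 25 + (-6 - 2))) = √(√(16 + 225) + (-7 - 25 - 8)) = √(√241 - 40) = √(-40 + √241)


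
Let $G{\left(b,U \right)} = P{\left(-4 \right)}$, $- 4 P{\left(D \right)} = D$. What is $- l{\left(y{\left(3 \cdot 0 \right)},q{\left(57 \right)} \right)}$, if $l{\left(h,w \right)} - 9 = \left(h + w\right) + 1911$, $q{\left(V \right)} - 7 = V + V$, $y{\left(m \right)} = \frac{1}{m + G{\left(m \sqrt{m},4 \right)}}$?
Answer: $-2042$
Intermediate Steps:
$P{\left(D \right)} = - \frac{D}{4}$
$G{\left(b,U \right)} = 1$ ($G{\left(b,U \right)} = \left(- \frac{1}{4}\right) \left(-4\right) = 1$)
$y{\left(m \right)} = \frac{1}{1 + m}$ ($y{\left(m \right)} = \frac{1}{m + 1} = \frac{1}{1 + m}$)
$q{\left(V \right)} = 7 + 2 V$ ($q{\left(V \right)} = 7 + \left(V + V\right) = 7 + 2 V$)
$l{\left(h,w \right)} = 1920 + h + w$ ($l{\left(h,w \right)} = 9 + \left(\left(h + w\right) + 1911\right) = 9 + \left(1911 + h + w\right) = 1920 + h + w$)
$- l{\left(y{\left(3 \cdot 0 \right)},q{\left(57 \right)} \right)} = - (1920 + \frac{1}{1 + 3 \cdot 0} + \left(7 + 2 \cdot 57\right)) = - (1920 + \frac{1}{1 + 0} + \left(7 + 114\right)) = - (\frac{1920 + 1^{-1} + 121}{1}) = - (1920 + 1 + 121) = \left(-1\right) 2042 = -2042$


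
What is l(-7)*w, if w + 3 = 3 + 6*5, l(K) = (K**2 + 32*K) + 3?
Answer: -5160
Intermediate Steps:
l(K) = 3 + K**2 + 32*K
w = 30 (w = -3 + (3 + 6*5) = -3 + (3 + 30) = -3 + 33 = 30)
l(-7)*w = (3 + (-7)**2 + 32*(-7))*30 = (3 + 49 - 224)*30 = -172*30 = -5160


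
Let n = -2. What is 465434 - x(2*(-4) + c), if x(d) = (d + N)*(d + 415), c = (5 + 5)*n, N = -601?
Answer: 708857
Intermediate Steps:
c = -20 (c = (5 + 5)*(-2) = 10*(-2) = -20)
x(d) = (-601 + d)*(415 + d) (x(d) = (d - 601)*(d + 415) = (-601 + d)*(415 + d))
465434 - x(2*(-4) + c) = 465434 - (-249415 + (2*(-4) - 20)**2 - 186*(2*(-4) - 20)) = 465434 - (-249415 + (-8 - 20)**2 - 186*(-8 - 20)) = 465434 - (-249415 + (-28)**2 - 186*(-28)) = 465434 - (-249415 + 784 + 5208) = 465434 - 1*(-243423) = 465434 + 243423 = 708857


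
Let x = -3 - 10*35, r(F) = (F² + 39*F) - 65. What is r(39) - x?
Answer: 3330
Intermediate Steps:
r(F) = -65 + F² + 39*F
x = -353 (x = -3 - 350 = -353)
r(39) - x = (-65 + 39² + 39*39) - 1*(-353) = (-65 + 1521 + 1521) + 353 = 2977 + 353 = 3330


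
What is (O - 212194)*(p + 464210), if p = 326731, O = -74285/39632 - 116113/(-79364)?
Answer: -131973755844597790869/786338512 ≈ -1.6783e+11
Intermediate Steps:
O = -323441081/786338512 (O = -74285*1/39632 - 116113*(-1/79364) = -74285/39632 + 116113/79364 = -323441081/786338512 ≈ -0.41133)
(O - 212194)*(p + 464210) = (-323441081/786338512 - 212194)*(326731 + 464210) = -166856637656409/786338512*790941 = -131973755844597790869/786338512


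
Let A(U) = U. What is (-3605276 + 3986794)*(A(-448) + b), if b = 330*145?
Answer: 18084716236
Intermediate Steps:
b = 47850
(-3605276 + 3986794)*(A(-448) + b) = (-3605276 + 3986794)*(-448 + 47850) = 381518*47402 = 18084716236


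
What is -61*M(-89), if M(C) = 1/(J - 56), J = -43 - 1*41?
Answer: 61/140 ≈ 0.43571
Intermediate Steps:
J = -84 (J = -43 - 41 = -84)
M(C) = -1/140 (M(C) = 1/(-84 - 56) = 1/(-140) = -1/140)
-61*M(-89) = -61*(-1/140) = 61/140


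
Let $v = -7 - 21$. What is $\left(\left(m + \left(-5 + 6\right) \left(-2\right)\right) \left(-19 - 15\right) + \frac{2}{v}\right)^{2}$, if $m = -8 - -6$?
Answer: $\frac{3621409}{196} \approx 18477.0$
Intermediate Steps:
$m = -2$ ($m = -8 + 6 = -2$)
$v = -28$ ($v = -7 - 21 = -28$)
$\left(\left(m + \left(-5 + 6\right) \left(-2\right)\right) \left(-19 - 15\right) + \frac{2}{v}\right)^{2} = \left(\left(-2 + \left(-5 + 6\right) \left(-2\right)\right) \left(-19 - 15\right) + \frac{2}{-28}\right)^{2} = \left(\left(-2 + 1 \left(-2\right)\right) \left(-34\right) + 2 \left(- \frac{1}{28}\right)\right)^{2} = \left(\left(-2 - 2\right) \left(-34\right) - \frac{1}{14}\right)^{2} = \left(\left(-4\right) \left(-34\right) - \frac{1}{14}\right)^{2} = \left(136 - \frac{1}{14}\right)^{2} = \left(\frac{1903}{14}\right)^{2} = \frac{3621409}{196}$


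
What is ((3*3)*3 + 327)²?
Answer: 125316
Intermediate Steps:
((3*3)*3 + 327)² = (9*3 + 327)² = (27 + 327)² = 354² = 125316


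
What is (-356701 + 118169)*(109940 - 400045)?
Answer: 69199325860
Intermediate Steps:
(-356701 + 118169)*(109940 - 400045) = -238532*(-290105) = 69199325860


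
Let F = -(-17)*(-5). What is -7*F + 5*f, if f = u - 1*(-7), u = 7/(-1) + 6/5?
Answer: 601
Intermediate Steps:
u = -29/5 (u = 7*(-1) + 6*(⅕) = -7 + 6/5 = -29/5 ≈ -5.8000)
f = 6/5 (f = -29/5 - 1*(-7) = -29/5 + 7 = 6/5 ≈ 1.2000)
F = -85 (F = -17*5 = -85)
-7*F + 5*f = -7*(-85) + 5*(6/5) = 595 + 6 = 601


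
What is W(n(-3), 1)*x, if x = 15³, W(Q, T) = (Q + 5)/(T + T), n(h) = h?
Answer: 3375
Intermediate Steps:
W(Q, T) = (5 + Q)/(2*T) (W(Q, T) = (5 + Q)/((2*T)) = (5 + Q)*(1/(2*T)) = (5 + Q)/(2*T))
x = 3375
W(n(-3), 1)*x = ((½)*(5 - 3)/1)*3375 = ((½)*1*2)*3375 = 1*3375 = 3375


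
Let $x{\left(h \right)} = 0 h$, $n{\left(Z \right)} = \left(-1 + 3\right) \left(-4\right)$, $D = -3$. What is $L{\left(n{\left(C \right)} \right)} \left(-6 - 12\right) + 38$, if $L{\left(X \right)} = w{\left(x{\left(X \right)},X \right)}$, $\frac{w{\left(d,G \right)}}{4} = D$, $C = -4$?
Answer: $254$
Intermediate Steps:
$n{\left(Z \right)} = -8$ ($n{\left(Z \right)} = 2 \left(-4\right) = -8$)
$x{\left(h \right)} = 0$
$w{\left(d,G \right)} = -12$ ($w{\left(d,G \right)} = 4 \left(-3\right) = -12$)
$L{\left(X \right)} = -12$
$L{\left(n{\left(C \right)} \right)} \left(-6 - 12\right) + 38 = - 12 \left(-6 - 12\right) + 38 = \left(-12\right) \left(-18\right) + 38 = 216 + 38 = 254$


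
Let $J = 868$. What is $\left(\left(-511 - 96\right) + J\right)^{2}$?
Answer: $68121$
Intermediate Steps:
$\left(\left(-511 - 96\right) + J\right)^{2} = \left(\left(-511 - 96\right) + 868\right)^{2} = \left(-607 + 868\right)^{2} = 261^{2} = 68121$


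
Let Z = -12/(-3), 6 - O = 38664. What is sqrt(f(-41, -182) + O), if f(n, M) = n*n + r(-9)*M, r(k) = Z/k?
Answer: I*sqrt(332065)/3 ≈ 192.08*I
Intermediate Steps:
O = -38658 (O = 6 - 1*38664 = 6 - 38664 = -38658)
Z = 4 (Z = -12*(-1/3) = 4)
r(k) = 4/k
f(n, M) = n**2 - 4*M/9 (f(n, M) = n*n + (4/(-9))*M = n**2 + (4*(-1/9))*M = n**2 - 4*M/9)
sqrt(f(-41, -182) + O) = sqrt(((-41)**2 - 4/9*(-182)) - 38658) = sqrt((1681 + 728/9) - 38658) = sqrt(15857/9 - 38658) = sqrt(-332065/9) = I*sqrt(332065)/3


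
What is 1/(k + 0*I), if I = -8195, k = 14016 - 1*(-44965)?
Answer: 1/58981 ≈ 1.6955e-5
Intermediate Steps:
k = 58981 (k = 14016 + 44965 = 58981)
1/(k + 0*I) = 1/(58981 + 0*(-8195)) = 1/(58981 + 0) = 1/58981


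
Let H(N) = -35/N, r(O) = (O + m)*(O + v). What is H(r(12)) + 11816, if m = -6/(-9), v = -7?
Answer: 448987/38 ≈ 11815.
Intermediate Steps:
m = ⅔ (m = -6*(-⅑) = ⅔ ≈ 0.66667)
r(O) = (-7 + O)*(⅔ + O) (r(O) = (O + ⅔)*(O - 7) = (⅔ + O)*(-7 + O) = (-7 + O)*(⅔ + O))
H(r(12)) + 11816 = -35/(-14/3 + 12² - 19/3*12) + 11816 = -35/(-14/3 + 144 - 76) + 11816 = -35/190/3 + 11816 = -35*3/190 + 11816 = -21/38 + 11816 = 448987/38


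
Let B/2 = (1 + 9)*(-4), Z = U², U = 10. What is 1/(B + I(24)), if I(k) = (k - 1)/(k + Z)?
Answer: -124/9897 ≈ -0.012529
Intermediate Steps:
Z = 100 (Z = 10² = 100)
I(k) = (-1 + k)/(100 + k) (I(k) = (k - 1)/(k + 100) = (-1 + k)/(100 + k))
B = -80 (B = 2*((1 + 9)*(-4)) = 2*(10*(-4)) = 2*(-40) = -80)
1/(B + I(24)) = 1/(-80 + (-1 + 24)/(100 + 24)) = 1/(-80 + 23/124) = 1/(-9897/124) = -124/9897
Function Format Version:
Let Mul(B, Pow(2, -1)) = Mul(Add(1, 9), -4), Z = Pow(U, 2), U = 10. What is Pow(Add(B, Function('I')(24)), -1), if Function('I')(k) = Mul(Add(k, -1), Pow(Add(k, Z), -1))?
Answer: Rational(-124, 9897) ≈ -0.012529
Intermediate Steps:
Z = 100 (Z = Pow(10, 2) = 100)
Function('I')(k) = Mul(Pow(Add(100, k), -1), Add(-1, k)) (Function('I')(k) = Mul(Add(k, -1), Pow(Add(k, 100), -1)) = Mul(Add(-1, k), Pow(Add(100, k), -1)) = Mul(Pow(Add(100, k), -1), Add(-1, k)))
B = -80 (B = Mul(2, Mul(Add(1, 9), -4)) = Mul(2, Mul(10, -4)) = Mul(2, -40) = -80)
Pow(Add(B, Function('I')(24)), -1) = Pow(Add(-80, Mul(Pow(Add(100, 24), -1), Add(-1, 24))), -1) = Pow(Add(-80, Mul(Pow(124, -1), 23)), -1) = Pow(Add(-80, Mul(Rational(1, 124), 23)), -1) = Pow(Add(-80, Rational(23, 124)), -1) = Pow(Rational(-9897, 124), -1) = Rational(-124, 9897)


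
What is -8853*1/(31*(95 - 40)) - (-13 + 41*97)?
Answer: -6767473/1705 ≈ -3969.2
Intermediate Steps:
-8853*1/(31*(95 - 40)) - (-13 + 41*97) = -8853/(55*31) - (-13 + 3977) = -8853/1705 - 1*3964 = -8853*1/1705 - 3964 = -8853/1705 - 3964 = -6767473/1705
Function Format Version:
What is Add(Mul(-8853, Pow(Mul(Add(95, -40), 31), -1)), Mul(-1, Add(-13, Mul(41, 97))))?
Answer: Rational(-6767473, 1705) ≈ -3969.2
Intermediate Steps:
Add(Mul(-8853, Pow(Mul(Add(95, -40), 31), -1)), Mul(-1, Add(-13, Mul(41, 97)))) = Add(Mul(-8853, Pow(Mul(55, 31), -1)), Mul(-1, Add(-13, 3977))) = Add(Mul(-8853, Pow(1705, -1)), Mul(-1, 3964)) = Add(Mul(-8853, Rational(1, 1705)), -3964) = Add(Rational(-8853, 1705), -3964) = Rational(-6767473, 1705)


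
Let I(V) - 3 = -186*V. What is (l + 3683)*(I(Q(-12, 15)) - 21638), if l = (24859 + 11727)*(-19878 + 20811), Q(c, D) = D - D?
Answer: -738584738335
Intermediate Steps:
Q(c, D) = 0
I(V) = 3 - 186*V
l = 34134738 (l = 36586*933 = 34134738)
(l + 3683)*(I(Q(-12, 15)) - 21638) = (34134738 + 3683)*((3 - 186*0) - 21638) = 34138421*((3 + 0) - 21638) = 34138421*(3 - 21638) = 34138421*(-21635) = -738584738335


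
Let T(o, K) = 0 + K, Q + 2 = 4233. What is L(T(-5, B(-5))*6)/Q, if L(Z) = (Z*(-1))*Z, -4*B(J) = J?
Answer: -225/16924 ≈ -0.013295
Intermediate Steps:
Q = 4231 (Q = -2 + 4233 = 4231)
B(J) = -J/4
T(o, K) = K
L(Z) = -Z² (L(Z) = (-Z)*Z = -Z²)
L(T(-5, B(-5))*6)/Q = -(-¼*(-5)*6)²/4231 = -((5/4)*6)²*(1/4231) = -(15/2)²*(1/4231) = -1*225/4*(1/4231) = -225/4*1/4231 = -225/16924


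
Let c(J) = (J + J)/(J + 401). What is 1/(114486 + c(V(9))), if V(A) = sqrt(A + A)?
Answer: 3067900417/351231646453734 - 401*sqrt(2)/351231646453734 ≈ 8.7347e-6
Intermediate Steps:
V(A) = sqrt(2)*sqrt(A) (V(A) = sqrt(2*A) = sqrt(2)*sqrt(A))
c(J) = 2*J/(401 + J) (c(J) = (2*J)/(401 + J) = 2*J/(401 + J))
1/(114486 + c(V(9))) = 1/(114486 + 2*(sqrt(2)*sqrt(9))/(401 + sqrt(2)*sqrt(9))) = 1/(114486 + 2*(sqrt(2)*3)/(401 + sqrt(2)*3)) = 1/(114486 + 2*(3*sqrt(2))/(401 + 3*sqrt(2))) = 1/(114486 + 6*sqrt(2)/(401 + 3*sqrt(2)))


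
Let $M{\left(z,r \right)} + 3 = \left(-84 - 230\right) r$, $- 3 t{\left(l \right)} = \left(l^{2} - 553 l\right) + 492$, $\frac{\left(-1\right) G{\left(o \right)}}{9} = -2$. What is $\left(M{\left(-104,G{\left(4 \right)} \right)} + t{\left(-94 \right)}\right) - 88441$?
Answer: $- \frac{343598}{3} \approx -1.1453 \cdot 10^{5}$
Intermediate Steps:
$G{\left(o \right)} = 18$ ($G{\left(o \right)} = \left(-9\right) \left(-2\right) = 18$)
$t{\left(l \right)} = -164 - \frac{l^{2}}{3} + \frac{553 l}{3}$ ($t{\left(l \right)} = - \frac{\left(l^{2} - 553 l\right) + 492}{3} = - \frac{492 + l^{2} - 553 l}{3} = -164 - \frac{l^{2}}{3} + \frac{553 l}{3}$)
$M{\left(z,r \right)} = -3 - 314 r$ ($M{\left(z,r \right)} = -3 + \left(-84 - 230\right) r = -3 - 314 r$)
$\left(M{\left(-104,G{\left(4 \right)} \right)} + t{\left(-94 \right)}\right) - 88441 = \left(\left(-3 - 5652\right) - \left(\frac{52474}{3} + \frac{8836}{3}\right)\right) - 88441 = \left(\left(-3 - 5652\right) - \frac{61310}{3}\right) - 88441 = \left(-5655 - \frac{61310}{3}\right) - 88441 = - \frac{78275}{3} - 88441 = - \frac{343598}{3}$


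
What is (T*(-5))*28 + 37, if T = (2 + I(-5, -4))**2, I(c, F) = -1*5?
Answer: -1223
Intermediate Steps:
I(c, F) = -5
T = 9 (T = (2 - 5)**2 = (-3)**2 = 9)
(T*(-5))*28 + 37 = (9*(-5))*28 + 37 = -45*28 + 37 = -1260 + 37 = -1223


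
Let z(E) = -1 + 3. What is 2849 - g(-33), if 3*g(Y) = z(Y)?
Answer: 8545/3 ≈ 2848.3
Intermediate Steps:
z(E) = 2
g(Y) = 2/3 (g(Y) = (1/3)*2 = 2/3)
2849 - g(-33) = 2849 - 1*2/3 = 2849 - 2/3 = 8545/3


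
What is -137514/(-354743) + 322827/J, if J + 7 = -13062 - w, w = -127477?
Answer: 43417773391/13528479048 ≈ 3.2094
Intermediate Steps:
J = 114408 (J = -7 + (-13062 - 1*(-127477)) = -7 + (-13062 + 127477) = -7 + 114415 = 114408)
-137514/(-354743) + 322827/J = -137514/(-354743) + 322827/114408 = -137514*(-1/354743) + 322827*(1/114408) = 137514/354743 + 107609/38136 = 43417773391/13528479048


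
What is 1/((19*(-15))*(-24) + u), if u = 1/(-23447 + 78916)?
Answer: 55469/379407961 ≈ 0.00014620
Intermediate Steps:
u = 1/55469 ≈ 1.8028e-5
1/((19*(-15))*(-24) + u) = 1/((19*(-15))*(-24) + 1/55469) = 1/(-285*(-24) + 1/55469) = 1/(6840 + 1/55469) = 1/(379407961/55469) = 55469/379407961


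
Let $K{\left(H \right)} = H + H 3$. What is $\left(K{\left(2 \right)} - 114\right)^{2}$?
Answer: $11236$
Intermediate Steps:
$K{\left(H \right)} = 4 H$ ($K{\left(H \right)} = H + 3 H = 4 H$)
$\left(K{\left(2 \right)} - 114\right)^{2} = \left(4 \cdot 2 - 114\right)^{2} = \left(8 - 114\right)^{2} = \left(-106\right)^{2} = 11236$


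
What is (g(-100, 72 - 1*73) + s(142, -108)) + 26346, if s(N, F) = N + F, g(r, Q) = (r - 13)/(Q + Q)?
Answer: 52873/2 ≈ 26437.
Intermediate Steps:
g(r, Q) = (-13 + r)/(2*Q) (g(r, Q) = (-13 + r)/((2*Q)) = (-13 + r)*(1/(2*Q)) = (-13 + r)/(2*Q))
s(N, F) = F + N
(g(-100, 72 - 1*73) + s(142, -108)) + 26346 = ((-13 - 100)/(2*(72 - 1*73)) + (-108 + 142)) + 26346 = ((1/2)*(-113)/(72 - 73) + 34) + 26346 = ((1/2)*(-113)/(-1) + 34) + 26346 = ((1/2)*(-1)*(-113) + 34) + 26346 = (113/2 + 34) + 26346 = 181/2 + 26346 = 52873/2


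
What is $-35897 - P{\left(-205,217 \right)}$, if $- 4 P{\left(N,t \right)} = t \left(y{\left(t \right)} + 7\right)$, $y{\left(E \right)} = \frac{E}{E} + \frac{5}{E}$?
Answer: $- \frac{141847}{4} \approx -35462.0$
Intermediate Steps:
$y{\left(E \right)} = 1 + \frac{5}{E}$
$P{\left(N,t \right)} = - \frac{t \left(7 + \frac{5 + t}{t}\right)}{4}$ ($P{\left(N,t \right)} = - \frac{t \left(\frac{5 + t}{t} + 7\right)}{4} = - \frac{t \left(7 + \frac{5 + t}{t}\right)}{4}$)
$-35897 - P{\left(-205,217 \right)} = -35897 - \left(- \frac{5}{4} - 434\right) = -35897 - - \frac{1741}{4} = -35897 + \frac{1741}{4} = - \frac{141847}{4}$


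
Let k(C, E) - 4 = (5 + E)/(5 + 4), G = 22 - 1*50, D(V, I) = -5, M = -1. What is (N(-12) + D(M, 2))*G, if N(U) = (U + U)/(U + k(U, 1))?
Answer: 532/11 ≈ 48.364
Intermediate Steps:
G = -28 (G = 22 - 50 = -28)
k(C, E) = 41/9 + E/9 (k(C, E) = 4 + (5 + E)/(5 + 4) = 4 + (5 + E)/9 = 4 + (5 + E)*(⅑) = 4 + (5/9 + E/9) = 41/9 + E/9)
N(U) = 2*U/(14/3 + U) (N(U) = (U + U)/(U + (41/9 + (⅑)*1)) = (2*U)/(U + (41/9 + ⅑)) = (2*U)/(U + 14/3) = (2*U)/(14/3 + U) = 2*U/(14/3 + U))
(N(-12) + D(M, 2))*G = (6*(-12)/(14 + 3*(-12)) - 5)*(-28) = (6*(-12)/(14 - 36) - 5)*(-28) = (6*(-12)/(-22) - 5)*(-28) = (6*(-12)*(-1/22) - 5)*(-28) = (36/11 - 5)*(-28) = -19/11*(-28) = 532/11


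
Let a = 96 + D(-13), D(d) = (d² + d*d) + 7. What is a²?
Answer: 194481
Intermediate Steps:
D(d) = 7 + 2*d² (D(d) = (d² + d²) + 7 = 2*d² + 7 = 7 + 2*d²)
a = 441 (a = 96 + (7 + 2*(-13)²) = 96 + (7 + 2*169) = 96 + (7 + 338) = 96 + 345 = 441)
a² = 441² = 194481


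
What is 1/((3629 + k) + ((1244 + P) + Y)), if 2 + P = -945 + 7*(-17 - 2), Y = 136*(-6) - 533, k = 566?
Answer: 1/3010 ≈ 0.00033223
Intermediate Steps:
Y = -1349 (Y = -816 - 533 = -1349)
P = -1080 (P = -2 + (-945 + 7*(-17 - 2)) = -2 + (-945 + 7*(-19)) = -2 + (-945 - 133) = -2 - 1078 = -1080)
1/((3629 + k) + ((1244 + P) + Y)) = 1/((3629 + 566) + ((1244 - 1080) - 1349)) = 1/(4195 + (164 - 1349)) = 1/(4195 - 1185) = 1/3010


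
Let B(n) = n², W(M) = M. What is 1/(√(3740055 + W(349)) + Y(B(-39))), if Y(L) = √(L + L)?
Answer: 1/(2*√935101 + 39*√2) ≈ 0.00050272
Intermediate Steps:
Y(L) = √2*√L (Y(L) = √(2*L) = √2*√L)
1/(√(3740055 + W(349)) + Y(B(-39))) = 1/(√(3740055 + 349) + √2*√((-39)²)) = 1/(√3740404 + √2*√1521) = 1/(2*√935101 + √2*39) = 1/(2*√935101 + 39*√2)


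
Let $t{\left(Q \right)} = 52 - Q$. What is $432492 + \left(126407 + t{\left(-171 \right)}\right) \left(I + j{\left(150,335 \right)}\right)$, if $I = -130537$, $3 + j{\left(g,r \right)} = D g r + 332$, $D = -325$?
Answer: $-2084513994048$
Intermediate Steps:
$j{\left(g,r \right)} = 329 - 325 g r$ ($j{\left(g,r \right)} = -3 + \left(- 325 g r + 332\right) = -3 - \left(-332 + 325 g r\right) = 329 - 325 g r$)
$432492 + \left(126407 + t{\left(-171 \right)}\right) \left(I + j{\left(150,335 \right)}\right) = 432492 + \left(126407 + \left(52 - -171\right)\right) \left(-130537 + \left(329 - 48750 \cdot 335\right)\right) = 432492 + \left(126407 + \left(52 + 171\right)\right) \left(-130537 + \left(329 - 16331250\right)\right) = 432492 + \left(126407 + 223\right) \left(-130537 - 16330921\right) = 432492 + 126630 \left(-16461458\right) = 432492 - 2084514426540 = -2084513994048$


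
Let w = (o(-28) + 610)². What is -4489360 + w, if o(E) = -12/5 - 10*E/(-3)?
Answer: -950600204/225 ≈ -4.2249e+6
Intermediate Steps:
o(E) = -12/5 + 10*E/3 (o(E) = -12*⅕ - 10*E*(-⅓) = -12/5 + 10*E/3)
w = 59505796/225 (w = ((-12/5 + (10/3)*(-28)) + 610)² = ((-12/5 - 280/3) + 610)² = (-1436/15 + 610)² = (7714/15)² = 59505796/225 ≈ 2.6447e+5)
-4489360 + w = -4489360 + 59505796/225 = -950600204/225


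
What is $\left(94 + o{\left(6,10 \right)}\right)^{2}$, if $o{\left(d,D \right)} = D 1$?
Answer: $10816$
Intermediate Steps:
$o{\left(d,D \right)} = D$
$\left(94 + o{\left(6,10 \right)}\right)^{2} = \left(94 + 10\right)^{2} = 104^{2} = 10816$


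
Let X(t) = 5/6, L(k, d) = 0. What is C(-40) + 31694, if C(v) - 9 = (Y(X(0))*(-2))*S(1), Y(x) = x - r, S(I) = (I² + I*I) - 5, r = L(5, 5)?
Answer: 31708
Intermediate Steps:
r = 0
S(I) = -5 + 2*I² (S(I) = (I² + I²) - 5 = 2*I² - 5 = -5 + 2*I²)
X(t) = ⅚ (X(t) = 5*(⅙) = ⅚)
Y(x) = x (Y(x) = x - 1*0 = x + 0 = x)
C(v) = 14 (C(v) = 9 + ((⅚)*(-2))*(-5 + 2*1²) = 9 - 5*(-5 + 2*1)/3 = 9 - 5*(-5 + 2)/3 = 9 - 5/3*(-3) = 9 + 5 = 14)
C(-40) + 31694 = 14 + 31694 = 31708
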